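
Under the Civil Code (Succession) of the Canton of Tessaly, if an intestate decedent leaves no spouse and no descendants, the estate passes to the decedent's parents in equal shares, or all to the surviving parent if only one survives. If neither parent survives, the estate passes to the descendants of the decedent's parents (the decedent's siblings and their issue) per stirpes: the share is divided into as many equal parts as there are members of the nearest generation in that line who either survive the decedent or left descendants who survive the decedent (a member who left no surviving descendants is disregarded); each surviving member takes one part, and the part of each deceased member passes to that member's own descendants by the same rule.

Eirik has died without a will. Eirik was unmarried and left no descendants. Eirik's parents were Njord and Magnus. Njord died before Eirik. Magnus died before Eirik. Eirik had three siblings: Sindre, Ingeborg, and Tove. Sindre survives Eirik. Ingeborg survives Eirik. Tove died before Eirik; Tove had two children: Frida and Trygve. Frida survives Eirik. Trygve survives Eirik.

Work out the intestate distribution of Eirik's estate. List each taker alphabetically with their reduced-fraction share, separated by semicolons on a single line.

Neither parent survives and there are no descendants, so the estate passes to Eirik's siblings and their issue per stirpes.
The estate is divided into 3 equal shares of 1/3 among Sindre, Ingeborg, Tove.
Sindre is living and takes 1/3.
Ingeborg is living and takes 1/3.
Tove predeceased; the 1/3 allotted to Tove's branch passes to Tove's issue by representation.
The 1/3 is divided into 2 equal shares of 1/6 among Frida, Trygve.
Frida is living and takes 1/6.
Trygve is living and takes 1/6.

Frida 1/6; Ingeborg 1/3; Sindre 1/3; Trygve 1/6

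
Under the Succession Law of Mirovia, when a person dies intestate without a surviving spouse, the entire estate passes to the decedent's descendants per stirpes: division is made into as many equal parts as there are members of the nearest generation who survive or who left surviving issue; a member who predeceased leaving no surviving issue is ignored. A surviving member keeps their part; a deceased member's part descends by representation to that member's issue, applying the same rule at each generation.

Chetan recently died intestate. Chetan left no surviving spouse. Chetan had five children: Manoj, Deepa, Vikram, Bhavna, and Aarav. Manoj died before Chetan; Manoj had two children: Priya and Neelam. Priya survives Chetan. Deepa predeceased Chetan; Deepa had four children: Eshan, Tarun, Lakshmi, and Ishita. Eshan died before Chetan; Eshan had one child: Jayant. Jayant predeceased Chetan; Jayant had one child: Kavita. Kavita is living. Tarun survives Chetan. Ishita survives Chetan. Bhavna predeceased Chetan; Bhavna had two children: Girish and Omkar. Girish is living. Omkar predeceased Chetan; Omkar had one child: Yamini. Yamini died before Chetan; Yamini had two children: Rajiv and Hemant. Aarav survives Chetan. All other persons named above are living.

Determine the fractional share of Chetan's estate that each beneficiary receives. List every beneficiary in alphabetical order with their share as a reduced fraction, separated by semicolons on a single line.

Aarav 1/5; Girish 1/10; Hemant 1/20; Ishita 1/20; Kavita 1/20; Lakshmi 1/20; Neelam 1/10; Priya 1/10; Rajiv 1/20; Tarun 1/20; Vikram 1/5

There is no surviving spouse, so the entire estate passes to Chetan's descendants per stirpes.
The estate is divided into 5 equal shares of 1/5 among Manoj, Deepa, Vikram, Bhavna, Aarav.
Manoj predeceased; the 1/5 allotted to Manoj's branch passes to Manoj's issue by representation.
The 1/5 is divided into 2 equal shares of 1/10 among Priya, Neelam.
Priya is living and takes 1/10.
Neelam is living and takes 1/10.
Deepa predeceased; the 1/5 allotted to Deepa's branch passes to Deepa's issue by representation.
The 1/5 is divided into 4 equal shares of 1/20 among Eshan, Tarun, Lakshmi, Ishita.
Eshan predeceased; the 1/20 allotted to Eshan's branch passes to Eshan's issue by representation.
Jayant's line is the sole branch at this level, so the full 1/20 passes to Jayant's issue by representation.
Kavita is the sole taker at this level and receives the full 1/20.
Tarun is living and takes 1/20.
Lakshmi is living and takes 1/20.
Ishita is living and takes 1/20.
Vikram is living and takes 1/5.
Bhavna predeceased; the 1/5 allotted to Bhavna's branch passes to Bhavna's issue by representation.
The 1/5 is divided into 2 equal shares of 1/10 among Girish, Omkar.
Girish is living and takes 1/10.
Omkar predeceased; the 1/10 allotted to Omkar's branch passes to Omkar's issue by representation.
Yamini's line is the sole branch at this level, so the full 1/10 passes to Yamini's issue by representation.
The 1/10 is divided into 2 equal shares of 1/20 among Rajiv, Hemant.
Rajiv is living and takes 1/20.
Hemant is living and takes 1/20.
Aarav is living and takes 1/5.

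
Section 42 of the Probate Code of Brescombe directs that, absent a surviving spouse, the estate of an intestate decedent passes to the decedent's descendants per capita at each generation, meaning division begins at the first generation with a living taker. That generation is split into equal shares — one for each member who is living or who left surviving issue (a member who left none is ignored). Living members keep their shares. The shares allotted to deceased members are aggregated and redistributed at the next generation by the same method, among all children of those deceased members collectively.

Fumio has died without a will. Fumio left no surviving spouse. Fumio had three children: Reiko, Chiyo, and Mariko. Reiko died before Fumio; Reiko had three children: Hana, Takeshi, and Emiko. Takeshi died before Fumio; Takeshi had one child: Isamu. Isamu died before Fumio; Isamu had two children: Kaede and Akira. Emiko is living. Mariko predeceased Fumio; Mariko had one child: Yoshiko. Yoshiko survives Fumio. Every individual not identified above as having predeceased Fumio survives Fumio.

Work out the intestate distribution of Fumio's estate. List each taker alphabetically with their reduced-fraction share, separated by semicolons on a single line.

Akira 1/12; Chiyo 1/3; Emiko 1/6; Hana 1/6; Kaede 1/12; Yoshiko 1/6

There is no surviving spouse, so the entire estate passes to Fumio's descendants per capita at each generation.
At generation 1 (Reiko, Chiyo, Mariko) there are 3 shares of (1)/3 = 1/3 each.
Living: Chiyo — each takes 1/3.
Deceased: Reiko and Mariko. Their combined 2/3 is pooled and carried to generation 2.
At generation 2 (Hana, Takeshi, Emiko, Yoshiko) there are 4 shares of (2/3)/4 = 1/6 each.
Living: Hana, Emiko, and Yoshiko — each takes 1/6.
Deceased: Takeshi. That 1/6 share is carried to generation 3.
At generation 3 (Isamu) there are 1 shares of (1/6)/1 = 1/6 each.
Deceased: Isamu. That 1/6 share is carried to generation 4.
At generation 4 (Kaede, Akira) there are 2 shares of (1/6)/2 = 1/12 each.
Living: Kaede and Akira — each takes 1/12.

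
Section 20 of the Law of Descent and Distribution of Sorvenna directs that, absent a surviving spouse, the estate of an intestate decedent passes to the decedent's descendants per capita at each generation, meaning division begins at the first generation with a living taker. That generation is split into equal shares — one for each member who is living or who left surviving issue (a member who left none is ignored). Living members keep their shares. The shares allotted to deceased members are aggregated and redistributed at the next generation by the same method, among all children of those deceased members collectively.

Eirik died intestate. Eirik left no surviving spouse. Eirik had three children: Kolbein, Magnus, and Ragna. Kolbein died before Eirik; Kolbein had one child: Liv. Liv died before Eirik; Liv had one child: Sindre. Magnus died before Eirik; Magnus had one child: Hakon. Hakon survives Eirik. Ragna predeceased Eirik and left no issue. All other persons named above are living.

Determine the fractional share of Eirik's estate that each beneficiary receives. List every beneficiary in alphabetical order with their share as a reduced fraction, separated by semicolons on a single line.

Hakon 1/2; Sindre 1/2

There is no surviving spouse, so the entire estate passes to Eirik's descendants per capita at each generation.
No one at generation 1 (Kolbein, Magnus) is living; moving to the next generation.
At generation 2 (Liv, Hakon) there are 2 shares of (1)/2 = 1/2 each.
Living: Hakon — each takes 1/2.
Deceased: Liv. That 1/2 share is carried to generation 3.
At generation 3 (Sindre) there are 1 shares of (1/2)/1 = 1/2 each.
Living: Sindre — each takes 1/2.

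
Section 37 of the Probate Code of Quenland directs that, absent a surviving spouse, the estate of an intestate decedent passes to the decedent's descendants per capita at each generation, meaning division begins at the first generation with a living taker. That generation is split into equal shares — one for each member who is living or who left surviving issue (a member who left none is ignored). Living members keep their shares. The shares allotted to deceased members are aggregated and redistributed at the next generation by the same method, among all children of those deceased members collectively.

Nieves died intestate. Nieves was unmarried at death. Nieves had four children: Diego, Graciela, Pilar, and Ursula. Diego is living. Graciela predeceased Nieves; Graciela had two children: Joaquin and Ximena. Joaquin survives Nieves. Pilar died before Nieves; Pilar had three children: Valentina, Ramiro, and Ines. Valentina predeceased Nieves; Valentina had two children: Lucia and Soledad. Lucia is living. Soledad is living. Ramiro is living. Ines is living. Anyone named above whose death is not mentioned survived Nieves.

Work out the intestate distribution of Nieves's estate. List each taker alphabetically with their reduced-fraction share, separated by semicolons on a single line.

Diego 1/4; Ines 1/10; Joaquin 1/10; Lucia 1/20; Ramiro 1/10; Soledad 1/20; Ursula 1/4; Ximena 1/10

There is no surviving spouse, so the entire estate passes to Nieves's descendants per capita at each generation.
At generation 1 (Diego, Graciela, Pilar, Ursula) there are 4 shares of (1)/4 = 1/4 each.
Living: Diego and Ursula — each takes 1/4.
Deceased: Graciela and Pilar. Their combined 1/2 is pooled and carried to generation 2.
At generation 2 (Joaquin, Ximena, Valentina, Ramiro, Ines) there are 5 shares of (1/2)/5 = 1/10 each.
Living: Joaquin, Ximena, Ramiro, and Ines — each takes 1/10.
Deceased: Valentina. That 1/10 share is carried to generation 3.
At generation 3 (Lucia, Soledad) there are 2 shares of (1/10)/2 = 1/20 each.
Living: Lucia and Soledad — each takes 1/20.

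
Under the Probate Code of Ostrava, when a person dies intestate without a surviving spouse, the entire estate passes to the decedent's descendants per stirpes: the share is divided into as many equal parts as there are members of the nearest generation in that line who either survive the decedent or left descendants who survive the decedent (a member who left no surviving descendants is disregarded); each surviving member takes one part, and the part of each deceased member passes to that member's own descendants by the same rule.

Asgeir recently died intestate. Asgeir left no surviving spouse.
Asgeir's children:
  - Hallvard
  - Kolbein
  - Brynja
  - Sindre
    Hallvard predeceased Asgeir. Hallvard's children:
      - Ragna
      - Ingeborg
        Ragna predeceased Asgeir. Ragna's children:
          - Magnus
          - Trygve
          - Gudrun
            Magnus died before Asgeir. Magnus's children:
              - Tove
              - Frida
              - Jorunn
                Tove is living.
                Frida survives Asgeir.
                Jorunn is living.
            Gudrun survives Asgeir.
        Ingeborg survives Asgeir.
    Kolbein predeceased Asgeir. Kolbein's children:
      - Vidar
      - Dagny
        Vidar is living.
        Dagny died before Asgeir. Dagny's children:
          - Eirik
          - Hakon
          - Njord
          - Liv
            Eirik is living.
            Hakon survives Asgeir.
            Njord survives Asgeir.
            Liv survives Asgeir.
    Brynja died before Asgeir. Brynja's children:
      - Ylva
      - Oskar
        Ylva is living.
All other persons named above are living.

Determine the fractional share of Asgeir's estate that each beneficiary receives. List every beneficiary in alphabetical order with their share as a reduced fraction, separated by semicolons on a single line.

There is no surviving spouse, so the entire estate passes to Asgeir's descendants per stirpes.
The estate is divided into 4 equal shares of 1/4 among Hallvard, Kolbein, Brynja, Sindre.
Hallvard predeceased; the 1/4 allotted to Hallvard's branch passes to Hallvard's issue by representation.
The 1/4 is divided into 2 equal shares of 1/8 among Ragna, Ingeborg.
Ragna predeceased; the 1/8 allotted to Ragna's branch passes to Ragna's issue by representation.
The 1/8 is divided into 3 equal shares of 1/24 among Magnus, Trygve, Gudrun.
Magnus predeceased; the 1/24 allotted to Magnus's branch passes to Magnus's issue by representation.
The 1/24 is divided into 3 equal shares of 1/72 among Tove, Frida, Jorunn.
Tove is living and takes 1/72.
Frida is living and takes 1/72.
Jorunn is living and takes 1/72.
Trygve is living and takes 1/24.
Gudrun is living and takes 1/24.
Ingeborg is living and takes 1/8.
Kolbein predeceased; the 1/4 allotted to Kolbein's branch passes to Kolbein's issue by representation.
The 1/4 is divided into 2 equal shares of 1/8 among Vidar, Dagny.
Vidar is living and takes 1/8.
Dagny predeceased; the 1/8 allotted to Dagny's branch passes to Dagny's issue by representation.
The 1/8 is divided into 4 equal shares of 1/32 among Eirik, Hakon, Njord, Liv.
Eirik is living and takes 1/32.
Hakon is living and takes 1/32.
Njord is living and takes 1/32.
Liv is living and takes 1/32.
Brynja predeceased; the 1/4 allotted to Brynja's branch passes to Brynja's issue by representation.
The 1/4 is divided into 2 equal shares of 1/8 among Ylva, Oskar.
Ylva is living and takes 1/8.
Oskar is living and takes 1/8.
Sindre is living and takes 1/4.

Eirik 1/32; Frida 1/72; Gudrun 1/24; Hakon 1/32; Ingeborg 1/8; Jorunn 1/72; Liv 1/32; Njord 1/32; Oskar 1/8; Sindre 1/4; Tove 1/72; Trygve 1/24; Vidar 1/8; Ylva 1/8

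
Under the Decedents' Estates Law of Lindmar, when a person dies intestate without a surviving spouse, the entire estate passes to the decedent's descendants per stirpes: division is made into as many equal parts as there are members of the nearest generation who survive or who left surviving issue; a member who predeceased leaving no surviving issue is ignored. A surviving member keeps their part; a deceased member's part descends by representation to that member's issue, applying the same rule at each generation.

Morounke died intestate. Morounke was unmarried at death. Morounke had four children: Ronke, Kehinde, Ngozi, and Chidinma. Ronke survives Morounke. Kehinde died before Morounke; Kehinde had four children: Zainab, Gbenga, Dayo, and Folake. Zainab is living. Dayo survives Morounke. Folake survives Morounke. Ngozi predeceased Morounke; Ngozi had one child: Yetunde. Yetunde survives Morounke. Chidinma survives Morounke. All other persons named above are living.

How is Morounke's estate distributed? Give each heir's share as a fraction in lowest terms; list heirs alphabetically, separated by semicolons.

Chidinma 1/4; Dayo 1/16; Folake 1/16; Gbenga 1/16; Ronke 1/4; Yetunde 1/4; Zainab 1/16

There is no surviving spouse, so the entire estate passes to Morounke's descendants per stirpes.
The estate is divided into 4 equal shares of 1/4 among Ronke, Kehinde, Ngozi, Chidinma.
Ronke is living and takes 1/4.
Kehinde predeceased; the 1/4 allotted to Kehinde's branch passes to Kehinde's issue by representation.
The 1/4 is divided into 4 equal shares of 1/16 among Zainab, Gbenga, Dayo, Folake.
Zainab is living and takes 1/16.
Gbenga is living and takes 1/16.
Dayo is living and takes 1/16.
Folake is living and takes 1/16.
Ngozi predeceased; the 1/4 allotted to Ngozi's branch passes to Ngozi's issue by representation.
Yetunde is the sole taker at this level and receives the full 1/4.
Chidinma is living and takes 1/4.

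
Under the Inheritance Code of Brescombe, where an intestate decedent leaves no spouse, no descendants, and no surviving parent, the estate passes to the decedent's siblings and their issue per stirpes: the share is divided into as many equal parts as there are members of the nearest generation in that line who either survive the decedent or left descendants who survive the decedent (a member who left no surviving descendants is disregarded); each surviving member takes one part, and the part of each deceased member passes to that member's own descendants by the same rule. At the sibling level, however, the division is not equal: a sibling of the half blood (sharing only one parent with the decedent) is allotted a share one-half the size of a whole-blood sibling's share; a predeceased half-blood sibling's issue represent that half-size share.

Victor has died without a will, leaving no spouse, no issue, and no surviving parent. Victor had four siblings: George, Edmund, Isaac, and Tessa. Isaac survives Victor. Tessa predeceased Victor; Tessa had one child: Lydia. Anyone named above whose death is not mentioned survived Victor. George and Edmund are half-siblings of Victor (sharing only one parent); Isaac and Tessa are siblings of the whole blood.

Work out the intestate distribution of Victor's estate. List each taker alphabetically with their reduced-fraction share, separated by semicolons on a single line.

Edmund 1/6; George 1/6; Isaac 1/3; Lydia 1/3

No spouse, descendants, or parent survives, so the estate passes to Victor's siblings per stirpes.
Half-blood siblings count for one-half the weight of whole-blood siblings at the initial division.
Dividing 1 in proportion to weights (total weight 3): George (weight 1/2) → 1/6; Edmund (weight 1/2) → 1/6; Isaac (weight 1) → 1/3; Tessa (weight 1) → 1/3.
George is living and takes 1/6.
Edmund is living and takes 1/6.
Isaac is living and takes 1/3.
Tessa predeceased; the 1/3 allotted to Tessa's branch passes to Tessa's issue by representation.
Lydia is the sole taker at this level and receives the full 1/3.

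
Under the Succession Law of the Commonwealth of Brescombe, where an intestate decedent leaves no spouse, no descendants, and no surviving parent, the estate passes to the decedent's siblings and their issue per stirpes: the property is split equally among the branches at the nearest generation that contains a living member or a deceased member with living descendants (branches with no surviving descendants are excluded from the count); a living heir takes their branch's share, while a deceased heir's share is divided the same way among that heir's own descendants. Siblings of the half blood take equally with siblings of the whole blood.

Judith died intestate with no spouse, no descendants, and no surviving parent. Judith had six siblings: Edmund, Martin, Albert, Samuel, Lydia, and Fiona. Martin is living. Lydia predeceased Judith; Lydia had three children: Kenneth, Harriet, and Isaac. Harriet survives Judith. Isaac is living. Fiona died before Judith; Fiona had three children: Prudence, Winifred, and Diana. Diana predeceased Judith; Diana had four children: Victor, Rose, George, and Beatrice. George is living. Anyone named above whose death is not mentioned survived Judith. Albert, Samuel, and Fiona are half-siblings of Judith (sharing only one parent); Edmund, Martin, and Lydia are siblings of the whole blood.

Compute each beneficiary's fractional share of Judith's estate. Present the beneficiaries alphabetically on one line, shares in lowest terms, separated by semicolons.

Albert 1/6; Beatrice 1/72; Edmund 1/6; George 1/72; Harriet 1/18; Isaac 1/18; Kenneth 1/18; Martin 1/6; Prudence 1/18; Rose 1/72; Samuel 1/6; Victor 1/72; Winifred 1/18

No spouse, descendants, or parent survives, so the estate passes to Judith's siblings per stirpes.
Half-blood and whole-blood siblings take equally under the stated rule.
The estate is divided into 6 equal shares of 1/6 among Edmund, Martin, Albert, Samuel, Lydia, Fiona.
Edmund is living and takes 1/6.
Martin is living and takes 1/6.
Albert is living and takes 1/6.
Samuel is living and takes 1/6.
Lydia predeceased; the 1/6 allotted to Lydia's branch passes to Lydia's issue by representation.
The 1/6 is divided into 3 equal shares of 1/18 among Kenneth, Harriet, Isaac.
Kenneth is living and takes 1/18.
Harriet is living and takes 1/18.
Isaac is living and takes 1/18.
Fiona predeceased; the 1/6 allotted to Fiona's branch passes to Fiona's issue by representation.
The 1/6 is divided into 3 equal shares of 1/18 among Prudence, Winifred, Diana.
Prudence is living and takes 1/18.
Winifred is living and takes 1/18.
Diana predeceased; the 1/18 allotted to Diana's branch passes to Diana's issue by representation.
The 1/18 is divided into 4 equal shares of 1/72 among Victor, Rose, George, Beatrice.
Victor is living and takes 1/72.
Rose is living and takes 1/72.
George is living and takes 1/72.
Beatrice is living and takes 1/72.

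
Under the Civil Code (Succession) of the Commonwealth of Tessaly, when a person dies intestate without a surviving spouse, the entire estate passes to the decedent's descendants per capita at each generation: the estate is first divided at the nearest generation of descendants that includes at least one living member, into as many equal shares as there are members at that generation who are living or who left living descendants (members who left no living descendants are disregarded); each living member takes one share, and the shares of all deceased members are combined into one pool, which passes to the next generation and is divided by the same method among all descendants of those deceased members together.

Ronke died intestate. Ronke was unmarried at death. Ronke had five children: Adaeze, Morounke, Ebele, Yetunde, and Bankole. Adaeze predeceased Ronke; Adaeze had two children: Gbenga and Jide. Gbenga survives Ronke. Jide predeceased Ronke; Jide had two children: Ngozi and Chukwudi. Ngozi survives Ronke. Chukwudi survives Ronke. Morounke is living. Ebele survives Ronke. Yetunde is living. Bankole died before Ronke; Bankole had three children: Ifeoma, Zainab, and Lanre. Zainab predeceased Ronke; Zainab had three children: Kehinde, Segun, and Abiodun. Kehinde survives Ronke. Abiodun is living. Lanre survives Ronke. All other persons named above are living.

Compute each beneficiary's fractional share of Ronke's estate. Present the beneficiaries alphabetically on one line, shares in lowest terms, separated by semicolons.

Abiodun 4/125; Chukwudi 4/125; Ebele 1/5; Gbenga 2/25; Ifeoma 2/25; Kehinde 4/125; Lanre 2/25; Morounke 1/5; Ngozi 4/125; Segun 4/125; Yetunde 1/5

There is no surviving spouse, so the entire estate passes to Ronke's descendants per capita at each generation.
At generation 1 (Adaeze, Morounke, Ebele, Yetunde, Bankole) there are 5 shares of (1)/5 = 1/5 each.
Living: Morounke, Ebele, and Yetunde — each takes 1/5.
Deceased: Adaeze and Bankole. Their combined 2/5 is pooled and carried to generation 2.
At generation 2 (Gbenga, Jide, Ifeoma, Zainab, Lanre) there are 5 shares of (2/5)/5 = 2/25 each.
Living: Gbenga, Ifeoma, and Lanre — each takes 2/25.
Deceased: Jide and Zainab. Their combined 4/25 is pooled and carried to generation 3.
At generation 3 (Ngozi, Chukwudi, Kehinde, Segun, Abiodun) there are 5 shares of (4/25)/5 = 4/125 each.
Living: Ngozi, Chukwudi, Kehinde, Segun, and Abiodun — each takes 4/125.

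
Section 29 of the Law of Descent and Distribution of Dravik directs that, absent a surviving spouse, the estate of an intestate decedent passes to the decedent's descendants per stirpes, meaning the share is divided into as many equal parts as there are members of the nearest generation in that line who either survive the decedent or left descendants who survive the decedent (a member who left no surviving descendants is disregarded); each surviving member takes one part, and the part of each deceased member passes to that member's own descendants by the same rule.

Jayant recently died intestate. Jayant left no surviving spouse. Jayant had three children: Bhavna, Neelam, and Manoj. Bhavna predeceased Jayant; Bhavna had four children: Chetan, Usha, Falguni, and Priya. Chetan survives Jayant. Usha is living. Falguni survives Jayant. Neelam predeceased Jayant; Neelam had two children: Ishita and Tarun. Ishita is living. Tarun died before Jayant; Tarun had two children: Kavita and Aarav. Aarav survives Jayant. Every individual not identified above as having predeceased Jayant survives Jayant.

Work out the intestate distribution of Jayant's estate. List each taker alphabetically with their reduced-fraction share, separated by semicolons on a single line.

There is no surviving spouse, so the entire estate passes to Jayant's descendants per stirpes.
The estate is divided into 3 equal shares of 1/3 among Bhavna, Neelam, Manoj.
Bhavna predeceased; the 1/3 allotted to Bhavna's branch passes to Bhavna's issue by representation.
The 1/3 is divided into 4 equal shares of 1/12 among Chetan, Usha, Falguni, Priya.
Chetan is living and takes 1/12.
Usha is living and takes 1/12.
Falguni is living and takes 1/12.
Priya is living and takes 1/12.
Neelam predeceased; the 1/3 allotted to Neelam's branch passes to Neelam's issue by representation.
The 1/3 is divided into 2 equal shares of 1/6 among Ishita, Tarun.
Ishita is living and takes 1/6.
Tarun predeceased; the 1/6 allotted to Tarun's branch passes to Tarun's issue by representation.
The 1/6 is divided into 2 equal shares of 1/12 among Kavita, Aarav.
Kavita is living and takes 1/12.
Aarav is living and takes 1/12.
Manoj is living and takes 1/3.

Aarav 1/12; Chetan 1/12; Falguni 1/12; Ishita 1/6; Kavita 1/12; Manoj 1/3; Priya 1/12; Usha 1/12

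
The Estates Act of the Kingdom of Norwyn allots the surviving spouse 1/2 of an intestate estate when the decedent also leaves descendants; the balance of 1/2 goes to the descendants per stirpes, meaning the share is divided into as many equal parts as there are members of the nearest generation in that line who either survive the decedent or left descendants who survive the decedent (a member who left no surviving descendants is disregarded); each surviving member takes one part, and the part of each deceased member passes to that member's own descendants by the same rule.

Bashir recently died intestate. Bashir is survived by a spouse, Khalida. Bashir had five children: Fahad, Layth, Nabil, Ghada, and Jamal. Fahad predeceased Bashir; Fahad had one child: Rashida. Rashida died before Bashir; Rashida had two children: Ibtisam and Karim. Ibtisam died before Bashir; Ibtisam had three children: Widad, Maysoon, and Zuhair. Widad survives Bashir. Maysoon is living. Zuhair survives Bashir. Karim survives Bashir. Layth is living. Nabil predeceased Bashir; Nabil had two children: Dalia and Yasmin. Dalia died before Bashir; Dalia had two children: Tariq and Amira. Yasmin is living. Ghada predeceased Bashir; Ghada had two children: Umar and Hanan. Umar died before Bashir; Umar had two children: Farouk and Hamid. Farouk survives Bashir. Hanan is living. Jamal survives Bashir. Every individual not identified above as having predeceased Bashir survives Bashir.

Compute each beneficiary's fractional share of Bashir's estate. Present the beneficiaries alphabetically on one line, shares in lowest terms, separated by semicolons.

Amira 1/40; Farouk 1/40; Hamid 1/40; Hanan 1/20; Jamal 1/10; Karim 1/20; Khalida 1/2; Layth 1/10; Maysoon 1/60; Tariq 1/40; Widad 1/60; Yasmin 1/20; Zuhair 1/60

Khalida, as surviving spouse, takes 1/2.
The remaining 1/2 passes to Bashir's descendants per stirpes.
The 1/2 is divided into 5 equal shares of 1/10 among Fahad, Layth, Nabil, Ghada, Jamal.
Fahad predeceased; the 1/10 allotted to Fahad's branch passes to Fahad's issue by representation.
Rashida's line is the sole branch at this level, so the full 1/10 passes to Rashida's issue by representation.
The 1/10 is divided into 2 equal shares of 1/20 among Ibtisam, Karim.
Ibtisam predeceased; the 1/20 allotted to Ibtisam's branch passes to Ibtisam's issue by representation.
The 1/20 is divided into 3 equal shares of 1/60 among Widad, Maysoon, Zuhair.
Widad is living and takes 1/60.
Maysoon is living and takes 1/60.
Zuhair is living and takes 1/60.
Karim is living and takes 1/20.
Layth is living and takes 1/10.
Nabil predeceased; the 1/10 allotted to Nabil's branch passes to Nabil's issue by representation.
The 1/10 is divided into 2 equal shares of 1/20 among Dalia, Yasmin.
Dalia predeceased; the 1/20 allotted to Dalia's branch passes to Dalia's issue by representation.
The 1/20 is divided into 2 equal shares of 1/40 among Tariq, Amira.
Tariq is living and takes 1/40.
Amira is living and takes 1/40.
Yasmin is living and takes 1/20.
Ghada predeceased; the 1/10 allotted to Ghada's branch passes to Ghada's issue by representation.
The 1/10 is divided into 2 equal shares of 1/20 among Umar, Hanan.
Umar predeceased; the 1/20 allotted to Umar's branch passes to Umar's issue by representation.
The 1/20 is divided into 2 equal shares of 1/40 among Farouk, Hamid.
Farouk is living and takes 1/40.
Hamid is living and takes 1/40.
Hanan is living and takes 1/20.
Jamal is living and takes 1/10.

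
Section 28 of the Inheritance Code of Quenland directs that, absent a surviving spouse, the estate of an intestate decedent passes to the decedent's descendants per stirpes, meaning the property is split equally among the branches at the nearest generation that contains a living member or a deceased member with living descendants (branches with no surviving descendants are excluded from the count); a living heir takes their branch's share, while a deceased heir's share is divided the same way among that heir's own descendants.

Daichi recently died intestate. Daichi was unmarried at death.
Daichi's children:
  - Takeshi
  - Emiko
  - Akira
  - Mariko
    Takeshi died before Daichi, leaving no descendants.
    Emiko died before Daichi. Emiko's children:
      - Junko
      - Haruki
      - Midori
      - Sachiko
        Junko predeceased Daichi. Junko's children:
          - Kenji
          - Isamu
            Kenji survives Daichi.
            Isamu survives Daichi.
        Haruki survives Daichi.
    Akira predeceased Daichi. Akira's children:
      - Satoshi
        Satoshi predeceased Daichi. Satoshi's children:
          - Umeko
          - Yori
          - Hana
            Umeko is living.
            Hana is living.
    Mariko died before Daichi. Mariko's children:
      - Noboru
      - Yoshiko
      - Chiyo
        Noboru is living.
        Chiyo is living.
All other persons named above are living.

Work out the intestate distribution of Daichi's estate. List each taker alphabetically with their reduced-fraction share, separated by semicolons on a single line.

There is no surviving spouse, so the entire estate passes to Daichi's descendants per stirpes.
Takeshi left no surviving issue, so that branch lapses and is disregarded.
The estate is divided into 3 equal shares of 1/3 among Emiko, Akira, Mariko.
Emiko predeceased; the 1/3 allotted to Emiko's branch passes to Emiko's issue by representation.
The 1/3 is divided into 4 equal shares of 1/12 among Junko, Haruki, Midori, Sachiko.
Junko predeceased; the 1/12 allotted to Junko's branch passes to Junko's issue by representation.
The 1/12 is divided into 2 equal shares of 1/24 among Kenji, Isamu.
Kenji is living and takes 1/24.
Isamu is living and takes 1/24.
Haruki is living and takes 1/12.
Midori is living and takes 1/12.
Sachiko is living and takes 1/12.
Akira predeceased; the 1/3 allotted to Akira's branch passes to Akira's issue by representation.
Satoshi's line is the sole branch at this level, so the full 1/3 passes to Satoshi's issue by representation.
The 1/3 is divided into 3 equal shares of 1/9 among Umeko, Yori, Hana.
Umeko is living and takes 1/9.
Yori is living and takes 1/9.
Hana is living and takes 1/9.
Mariko predeceased; the 1/3 allotted to Mariko's branch passes to Mariko's issue by representation.
The 1/3 is divided into 3 equal shares of 1/9 among Noboru, Yoshiko, Chiyo.
Noboru is living and takes 1/9.
Yoshiko is living and takes 1/9.
Chiyo is living and takes 1/9.

Chiyo 1/9; Hana 1/9; Haruki 1/12; Isamu 1/24; Kenji 1/24; Midori 1/12; Noboru 1/9; Sachiko 1/12; Umeko 1/9; Yori 1/9; Yoshiko 1/9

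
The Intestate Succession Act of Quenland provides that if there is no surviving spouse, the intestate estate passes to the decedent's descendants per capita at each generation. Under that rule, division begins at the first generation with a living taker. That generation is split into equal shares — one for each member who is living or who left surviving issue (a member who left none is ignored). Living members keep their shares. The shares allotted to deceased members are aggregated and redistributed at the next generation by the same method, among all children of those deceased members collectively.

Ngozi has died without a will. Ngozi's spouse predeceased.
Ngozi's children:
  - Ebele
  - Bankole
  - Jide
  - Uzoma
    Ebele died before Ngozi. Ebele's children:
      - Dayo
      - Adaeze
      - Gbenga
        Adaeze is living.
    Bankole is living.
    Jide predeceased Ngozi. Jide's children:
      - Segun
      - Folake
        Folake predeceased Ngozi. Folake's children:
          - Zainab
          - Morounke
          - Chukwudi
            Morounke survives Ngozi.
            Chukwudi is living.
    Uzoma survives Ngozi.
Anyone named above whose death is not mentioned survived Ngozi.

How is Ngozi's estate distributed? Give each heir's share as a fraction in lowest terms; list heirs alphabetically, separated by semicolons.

Adaeze 1/10; Bankole 1/4; Chukwudi 1/30; Dayo 1/10; Gbenga 1/10; Morounke 1/30; Segun 1/10; Uzoma 1/4; Zainab 1/30

There is no surviving spouse, so the entire estate passes to Ngozi's descendants per capita at each generation.
At generation 1 (Ebele, Bankole, Jide, Uzoma) there are 4 shares of (1)/4 = 1/4 each.
Living: Bankole and Uzoma — each takes 1/4.
Deceased: Ebele and Jide. Their combined 1/2 is pooled and carried to generation 2.
At generation 2 (Dayo, Adaeze, Gbenga, Segun, Folake) there are 5 shares of (1/2)/5 = 1/10 each.
Living: Dayo, Adaeze, Gbenga, and Segun — each takes 1/10.
Deceased: Folake. That 1/10 share is carried to generation 3.
At generation 3 (Zainab, Morounke, Chukwudi) there are 3 shares of (1/10)/3 = 1/30 each.
Living: Zainab, Morounke, and Chukwudi — each takes 1/30.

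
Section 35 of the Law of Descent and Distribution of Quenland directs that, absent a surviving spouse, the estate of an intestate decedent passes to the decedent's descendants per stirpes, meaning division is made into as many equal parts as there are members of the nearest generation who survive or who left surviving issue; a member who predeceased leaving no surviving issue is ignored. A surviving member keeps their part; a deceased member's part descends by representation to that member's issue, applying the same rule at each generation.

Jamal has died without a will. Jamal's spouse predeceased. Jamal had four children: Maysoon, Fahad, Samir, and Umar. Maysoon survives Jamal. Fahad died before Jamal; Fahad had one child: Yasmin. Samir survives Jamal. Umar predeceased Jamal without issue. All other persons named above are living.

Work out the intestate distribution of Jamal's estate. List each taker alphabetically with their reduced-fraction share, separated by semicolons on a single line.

Maysoon 1/3; Samir 1/3; Yasmin 1/3

There is no surviving spouse, so the entire estate passes to Jamal's descendants per stirpes.
Umar left no surviving issue, so that branch lapses and is disregarded.
The estate is divided into 3 equal shares of 1/3 among Maysoon, Fahad, Samir.
Maysoon is living and takes 1/3.
Fahad predeceased; the 1/3 allotted to Fahad's branch passes to Fahad's issue by representation.
Yasmin is the sole taker at this level and receives the full 1/3.
Samir is living and takes 1/3.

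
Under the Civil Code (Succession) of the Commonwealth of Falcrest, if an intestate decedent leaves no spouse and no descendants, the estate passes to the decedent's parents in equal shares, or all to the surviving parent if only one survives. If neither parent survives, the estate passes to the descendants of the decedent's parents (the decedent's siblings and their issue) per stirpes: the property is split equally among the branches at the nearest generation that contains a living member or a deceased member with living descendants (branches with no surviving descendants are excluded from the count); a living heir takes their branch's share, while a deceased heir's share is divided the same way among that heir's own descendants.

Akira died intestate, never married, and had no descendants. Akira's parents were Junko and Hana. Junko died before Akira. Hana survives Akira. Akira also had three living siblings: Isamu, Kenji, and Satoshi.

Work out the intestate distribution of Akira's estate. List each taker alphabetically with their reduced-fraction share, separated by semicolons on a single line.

Hana 1

Only one parent, Hana, survives, so Hana takes the entire estate. The siblings take nothing because a surviving parent has priority.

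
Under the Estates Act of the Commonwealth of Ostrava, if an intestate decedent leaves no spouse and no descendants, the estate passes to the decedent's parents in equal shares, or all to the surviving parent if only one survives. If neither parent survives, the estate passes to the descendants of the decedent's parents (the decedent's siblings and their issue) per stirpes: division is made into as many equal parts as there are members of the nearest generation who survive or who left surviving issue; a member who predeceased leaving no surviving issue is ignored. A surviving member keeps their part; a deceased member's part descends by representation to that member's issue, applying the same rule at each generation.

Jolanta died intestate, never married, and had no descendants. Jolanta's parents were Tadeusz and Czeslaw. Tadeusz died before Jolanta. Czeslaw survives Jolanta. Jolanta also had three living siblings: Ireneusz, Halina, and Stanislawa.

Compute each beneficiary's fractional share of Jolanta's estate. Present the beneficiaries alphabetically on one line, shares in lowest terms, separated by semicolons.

Only one parent, Czeslaw, survives, so Czeslaw takes the entire estate. The siblings take nothing because a surviving parent has priority.

Czeslaw 1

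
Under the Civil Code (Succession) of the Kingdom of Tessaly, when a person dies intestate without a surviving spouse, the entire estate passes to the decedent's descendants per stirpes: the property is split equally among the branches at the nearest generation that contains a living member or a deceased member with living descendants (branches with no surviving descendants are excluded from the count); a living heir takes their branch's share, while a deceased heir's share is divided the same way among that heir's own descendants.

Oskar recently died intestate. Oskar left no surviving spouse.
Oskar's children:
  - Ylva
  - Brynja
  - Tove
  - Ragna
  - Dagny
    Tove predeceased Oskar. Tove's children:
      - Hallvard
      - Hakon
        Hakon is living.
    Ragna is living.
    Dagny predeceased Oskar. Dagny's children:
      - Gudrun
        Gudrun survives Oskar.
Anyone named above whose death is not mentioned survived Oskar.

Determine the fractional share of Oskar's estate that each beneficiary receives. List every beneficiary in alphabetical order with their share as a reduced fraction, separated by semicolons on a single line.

There is no surviving spouse, so the entire estate passes to Oskar's descendants per stirpes.
The estate is divided into 5 equal shares of 1/5 among Ylva, Brynja, Tove, Ragna, Dagny.
Ylva is living and takes 1/5.
Brynja is living and takes 1/5.
Tove predeceased; the 1/5 allotted to Tove's branch passes to Tove's issue by representation.
The 1/5 is divided into 2 equal shares of 1/10 among Hallvard, Hakon.
Hallvard is living and takes 1/10.
Hakon is living and takes 1/10.
Ragna is living and takes 1/5.
Dagny predeceased; the 1/5 allotted to Dagny's branch passes to Dagny's issue by representation.
Gudrun is the sole taker at this level and receives the full 1/5.

Brynja 1/5; Gudrun 1/5; Hakon 1/10; Hallvard 1/10; Ragna 1/5; Ylva 1/5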